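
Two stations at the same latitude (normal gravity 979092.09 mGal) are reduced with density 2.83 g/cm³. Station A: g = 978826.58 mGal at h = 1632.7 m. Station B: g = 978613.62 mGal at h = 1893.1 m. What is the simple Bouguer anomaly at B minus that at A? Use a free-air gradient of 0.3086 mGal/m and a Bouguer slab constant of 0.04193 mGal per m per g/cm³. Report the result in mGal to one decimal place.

-163.5

Δg_SB(A) = 978826.58 − 979092.09 + 0.3086×1632.7 − 0.04193×2.83×1632.7 = 44.60 mGal
Δg_SB(B) = 978613.62 − 979092.09 + 0.3086×1893.1 − 0.04193×2.83×1893.1 = -118.90 mGal
Difference = -118.90 − (44.60) = -163.50 mGal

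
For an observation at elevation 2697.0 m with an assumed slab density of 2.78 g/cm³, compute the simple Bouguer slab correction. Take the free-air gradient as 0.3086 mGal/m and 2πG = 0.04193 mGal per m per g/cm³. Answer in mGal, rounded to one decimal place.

314.4

Bouguer slab correction = 0.04193 × 2.78 × 2697.0 = 314.4 mGal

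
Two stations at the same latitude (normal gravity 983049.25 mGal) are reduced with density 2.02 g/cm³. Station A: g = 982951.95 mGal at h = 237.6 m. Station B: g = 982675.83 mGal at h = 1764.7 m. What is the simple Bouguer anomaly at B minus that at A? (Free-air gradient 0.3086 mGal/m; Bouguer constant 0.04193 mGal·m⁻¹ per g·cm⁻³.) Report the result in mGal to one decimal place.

65.8

Δg_SB(A) = 982951.95 − 983049.25 + 0.3086×237.6 − 0.04193×2.02×237.6 = -44.10 mGal
Δg_SB(B) = 982675.83 − 983049.25 + 0.3086×1764.7 − 0.04193×2.02×1764.7 = 21.70 mGal
Difference = 21.70 − (-44.10) = 65.80 mGal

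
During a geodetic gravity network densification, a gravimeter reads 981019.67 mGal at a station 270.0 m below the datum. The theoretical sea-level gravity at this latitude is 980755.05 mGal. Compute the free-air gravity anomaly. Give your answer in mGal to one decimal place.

Free-air correction = 0.3086 × -270.0 = -83.32 mGal
Free-air anomaly = 981019.67 − 980755.05 + (-83.32) = 181.30 mGal

181.3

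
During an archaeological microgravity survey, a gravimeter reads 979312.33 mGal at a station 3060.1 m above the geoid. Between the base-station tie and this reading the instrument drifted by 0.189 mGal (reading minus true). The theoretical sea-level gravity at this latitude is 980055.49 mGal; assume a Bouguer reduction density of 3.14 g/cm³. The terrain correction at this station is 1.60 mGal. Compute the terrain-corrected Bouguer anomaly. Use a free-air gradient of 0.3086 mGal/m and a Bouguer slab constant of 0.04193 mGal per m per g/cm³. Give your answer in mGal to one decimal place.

-200.3

Drift-corrected reading = 979312.33 − (0.189) = 979312.141 mGal
Free-air correction = 0.3086 × 3060.1 = 944.35 mGal
Free-air anomaly = 979312.141 − 980055.49 + (944.35) = 201.001 mGal
Bouguer slab correction = 0.04193 × 3.14 × 3060.1 = 402.89 mGal
Simple Bouguer anomaly = 201.001 − (402.89) = -201.889 mGal
Complete Bouguer anomaly = -201.889 + 1.60 = -200.289 mGal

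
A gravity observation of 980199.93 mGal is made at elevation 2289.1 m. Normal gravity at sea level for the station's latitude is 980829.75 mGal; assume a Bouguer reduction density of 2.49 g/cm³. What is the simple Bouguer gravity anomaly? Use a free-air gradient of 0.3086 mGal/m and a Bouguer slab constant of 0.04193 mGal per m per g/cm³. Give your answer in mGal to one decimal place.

-162.4

Free-air correction = 0.3086 × 2289.1 = 706.42 mGal
Free-air anomaly = 980199.93 − 980829.75 + (706.42) = 76.60 mGal
Bouguer slab correction = 0.04193 × 2.49 × 2289.1 = 239.00 mGal
Simple Bouguer anomaly = 76.60 − (239.00) = -162.40 mGal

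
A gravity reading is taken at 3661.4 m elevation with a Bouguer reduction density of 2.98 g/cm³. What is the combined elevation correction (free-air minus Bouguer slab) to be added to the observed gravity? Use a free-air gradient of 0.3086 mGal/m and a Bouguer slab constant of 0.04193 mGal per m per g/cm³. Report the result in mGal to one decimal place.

Combined gradient = 0.3086 − 0.04193 × 2.98 = 0.1836486 mGal/m
Combined elevation correction = 0.1836486 × 3661.4 = 672.4 mGal

672.4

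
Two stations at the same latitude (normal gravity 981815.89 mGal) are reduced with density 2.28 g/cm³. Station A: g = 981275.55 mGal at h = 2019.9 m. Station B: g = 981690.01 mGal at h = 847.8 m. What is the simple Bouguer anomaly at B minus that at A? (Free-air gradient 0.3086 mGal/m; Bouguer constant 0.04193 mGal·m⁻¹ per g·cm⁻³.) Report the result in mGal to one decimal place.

164.8

Δg_SB(A) = 981275.55 − 981815.89 + 0.3086×2019.9 − 0.04193×2.28×2019.9 = -110.10 mGal
Δg_SB(B) = 981690.01 − 981815.89 + 0.3086×847.8 − 0.04193×2.28×847.8 = 54.70 mGal
Difference = 54.70 − (-110.10) = 164.80 mGal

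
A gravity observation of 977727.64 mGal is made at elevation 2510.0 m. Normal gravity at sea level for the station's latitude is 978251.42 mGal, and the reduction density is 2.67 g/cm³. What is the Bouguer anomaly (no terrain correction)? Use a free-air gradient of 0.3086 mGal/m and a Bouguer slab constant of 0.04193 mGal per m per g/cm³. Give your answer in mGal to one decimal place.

Free-air correction = 0.3086 × 2510.0 = 774.59 mGal
Free-air anomaly = 977727.64 − 978251.42 + (774.59) = 250.81 mGal
Bouguer slab correction = 0.04193 × 2.67 × 2510.0 = 281.00 mGal
Simple Bouguer anomaly = 250.81 − (281.00) = -30.19 mGal

-30.2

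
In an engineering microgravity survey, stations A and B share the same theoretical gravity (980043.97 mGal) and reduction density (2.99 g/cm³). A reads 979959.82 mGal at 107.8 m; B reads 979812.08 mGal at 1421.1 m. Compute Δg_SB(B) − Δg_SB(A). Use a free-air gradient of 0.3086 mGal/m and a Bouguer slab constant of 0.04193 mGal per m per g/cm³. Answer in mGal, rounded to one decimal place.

Δg_SB(A) = 979959.82 − 980043.97 + 0.3086×107.8 − 0.04193×2.99×107.8 = -64.40 mGal
Δg_SB(B) = 979812.08 − 980043.97 + 0.3086×1421.1 − 0.04193×2.99×1421.1 = 28.50 mGal
Difference = 28.50 − (-64.40) = 92.90 mGal

92.9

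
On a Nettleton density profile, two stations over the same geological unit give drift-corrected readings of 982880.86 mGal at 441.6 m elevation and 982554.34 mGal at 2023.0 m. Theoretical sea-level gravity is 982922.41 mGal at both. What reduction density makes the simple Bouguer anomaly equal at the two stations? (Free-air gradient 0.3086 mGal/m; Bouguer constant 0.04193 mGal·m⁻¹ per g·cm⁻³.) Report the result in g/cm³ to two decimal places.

Δg_obs = 982554.34 − 982880.86 = -326.52 mGal over Δh = 2023.0 − 441.6 = 1581.4 m
Equal Bouguer anomalies ⇒ Δg_obs + (0.3086 − 0.04193ρ)·Δh = 0
0.3086 − 0.04193ρ = −Δg_obs/Δh = 0.20648
ρ = (0.3086 − 0.20648) / 0.04193 = 2.44 g/cm³

2.44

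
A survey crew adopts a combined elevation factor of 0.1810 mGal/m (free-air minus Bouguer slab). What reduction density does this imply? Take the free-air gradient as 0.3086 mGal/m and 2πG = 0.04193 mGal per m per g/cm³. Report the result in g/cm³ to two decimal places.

3.04

0.1810 = 0.3086 − 0.04193 × ρ
ρ = (0.3086 − 0.1810) / 0.04193 = 3.04 g/cm³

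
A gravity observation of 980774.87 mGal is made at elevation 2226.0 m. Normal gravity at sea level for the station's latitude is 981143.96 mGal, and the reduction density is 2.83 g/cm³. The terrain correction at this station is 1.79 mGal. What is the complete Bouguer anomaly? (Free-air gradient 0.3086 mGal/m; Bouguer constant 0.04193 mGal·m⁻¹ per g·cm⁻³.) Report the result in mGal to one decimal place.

Free-air correction = 0.3086 × 2226.0 = 686.94 mGal
Free-air anomaly = 980774.87 − 981143.96 + (686.94) = 317.85 mGal
Bouguer slab correction = 0.04193 × 2.83 × 2226.0 = 264.14 mGal
Simple Bouguer anomaly = 317.85 − (264.14) = 53.71 mGal
Complete Bouguer anomaly = 53.71 + 1.79 = 55.50 mGal

55.5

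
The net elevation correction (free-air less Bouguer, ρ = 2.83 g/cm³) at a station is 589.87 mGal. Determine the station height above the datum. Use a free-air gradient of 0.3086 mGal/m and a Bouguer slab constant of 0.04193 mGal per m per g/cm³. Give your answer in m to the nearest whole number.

3106

Combined gradient = 0.3086 − 0.04193 × 2.83 = 0.1899381 mGal/m
h = 589.87 / 0.1899381 = 3105.59 m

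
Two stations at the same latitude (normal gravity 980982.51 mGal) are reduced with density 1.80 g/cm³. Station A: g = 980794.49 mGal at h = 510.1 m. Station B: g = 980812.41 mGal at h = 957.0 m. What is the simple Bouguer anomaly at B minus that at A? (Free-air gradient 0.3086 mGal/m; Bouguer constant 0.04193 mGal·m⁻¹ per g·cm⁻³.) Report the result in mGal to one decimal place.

Δg_SB(A) = 980794.49 − 980982.51 + 0.3086×510.1 − 0.04193×1.80×510.1 = -69.10 mGal
Δg_SB(B) = 980812.41 − 980982.51 + 0.3086×957.0 − 0.04193×1.80×957.0 = 53.00 mGal
Difference = 53.00 − (-69.10) = 122.10 mGal

122.1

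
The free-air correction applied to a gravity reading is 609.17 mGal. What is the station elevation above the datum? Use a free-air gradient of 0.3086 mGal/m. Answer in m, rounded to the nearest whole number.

1974

h = 609.17 / 0.3086 = 1973.98 m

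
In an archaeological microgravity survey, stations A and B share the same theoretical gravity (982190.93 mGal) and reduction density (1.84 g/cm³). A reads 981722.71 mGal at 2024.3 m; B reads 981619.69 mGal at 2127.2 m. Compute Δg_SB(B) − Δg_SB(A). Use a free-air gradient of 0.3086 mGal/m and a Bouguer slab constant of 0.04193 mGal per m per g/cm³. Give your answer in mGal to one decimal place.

-79.2

Δg_SB(A) = 981722.71 − 982190.93 + 0.3086×2024.3 − 0.04193×1.84×2024.3 = 0.30 mGal
Δg_SB(B) = 981619.69 − 982190.93 + 0.3086×2127.2 − 0.04193×1.84×2127.2 = -78.90 mGal
Difference = -78.90 − (0.30) = -79.20 mGal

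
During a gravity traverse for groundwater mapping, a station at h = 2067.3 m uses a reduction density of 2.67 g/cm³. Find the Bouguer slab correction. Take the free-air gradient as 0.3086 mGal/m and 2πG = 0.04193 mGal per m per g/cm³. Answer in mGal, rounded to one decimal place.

231.4

Bouguer slab correction = 0.04193 × 2.67 × 2067.3 = 231.4 mGal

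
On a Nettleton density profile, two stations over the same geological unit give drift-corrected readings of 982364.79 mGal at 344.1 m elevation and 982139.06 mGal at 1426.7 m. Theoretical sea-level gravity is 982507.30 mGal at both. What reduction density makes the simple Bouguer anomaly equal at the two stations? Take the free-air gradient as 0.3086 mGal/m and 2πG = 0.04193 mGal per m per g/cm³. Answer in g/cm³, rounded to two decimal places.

2.39

Δg_obs = 982139.06 − 982364.79 = -225.73 mGal over Δh = 1426.7 − 344.1 = 1082.6 m
Equal Bouguer anomalies ⇒ Δg_obs + (0.3086 − 0.04193ρ)·Δh = 0
0.3086 − 0.04193ρ = −Δg_obs/Δh = 0.20851
ρ = (0.3086 − 0.20851) / 0.04193 = 2.39 g/cm³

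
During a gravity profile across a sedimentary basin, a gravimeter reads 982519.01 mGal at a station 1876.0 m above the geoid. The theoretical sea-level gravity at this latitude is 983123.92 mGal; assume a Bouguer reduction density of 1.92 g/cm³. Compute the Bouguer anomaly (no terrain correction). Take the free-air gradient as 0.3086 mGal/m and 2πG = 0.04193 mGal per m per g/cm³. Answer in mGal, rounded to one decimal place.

Free-air correction = 0.3086 × 1876.0 = 578.93 mGal
Free-air anomaly = 982519.01 − 983123.92 + (578.93) = -25.98 mGal
Bouguer slab correction = 0.04193 × 1.92 × 1876.0 = 151.03 mGal
Simple Bouguer anomaly = -25.98 − (151.03) = -177.01 mGal

-177.0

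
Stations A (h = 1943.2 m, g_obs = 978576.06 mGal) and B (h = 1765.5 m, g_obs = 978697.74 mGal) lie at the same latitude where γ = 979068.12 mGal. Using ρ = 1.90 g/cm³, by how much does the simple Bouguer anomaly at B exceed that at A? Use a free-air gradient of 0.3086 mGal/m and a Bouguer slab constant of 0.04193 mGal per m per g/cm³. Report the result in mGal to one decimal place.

81.0

Δg_SB(A) = 978576.06 − 979068.12 + 0.3086×1943.2 − 0.04193×1.90×1943.2 = -47.20 mGal
Δg_SB(B) = 978697.74 − 979068.12 + 0.3086×1765.5 − 0.04193×1.90×1765.5 = 33.80 mGal
Difference = 33.80 − (-47.20) = 81.00 mGal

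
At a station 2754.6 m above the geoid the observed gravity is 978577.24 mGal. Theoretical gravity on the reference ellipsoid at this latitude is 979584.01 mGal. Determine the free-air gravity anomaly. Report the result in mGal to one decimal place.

-156.7

Free-air correction = 0.3086 × 2754.6 = 850.07 mGal
Free-air anomaly = 978577.24 − 979584.01 + (850.07) = -156.70 mGal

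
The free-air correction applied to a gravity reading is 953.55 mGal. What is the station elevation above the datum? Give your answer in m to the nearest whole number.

3090

h = 953.55 / 0.3086 = 3089.92 m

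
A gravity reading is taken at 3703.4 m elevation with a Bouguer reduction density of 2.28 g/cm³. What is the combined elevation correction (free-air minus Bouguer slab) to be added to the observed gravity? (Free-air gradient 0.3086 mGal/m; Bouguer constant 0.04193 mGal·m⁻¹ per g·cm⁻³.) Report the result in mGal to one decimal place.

Combined gradient = 0.3086 − 0.04193 × 2.28 = 0.2129996 mGal/m
Combined elevation correction = 0.2129996 × 3703.4 = 788.8 mGal

788.8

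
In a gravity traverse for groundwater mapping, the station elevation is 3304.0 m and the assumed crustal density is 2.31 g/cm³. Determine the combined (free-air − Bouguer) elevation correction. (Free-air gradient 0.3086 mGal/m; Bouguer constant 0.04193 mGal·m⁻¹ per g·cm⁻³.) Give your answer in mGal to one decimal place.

699.6

Combined gradient = 0.3086 − 0.04193 × 2.31 = 0.2117417 mGal/m
Combined elevation correction = 0.2117417 × 3304.0 = 699.6 mGal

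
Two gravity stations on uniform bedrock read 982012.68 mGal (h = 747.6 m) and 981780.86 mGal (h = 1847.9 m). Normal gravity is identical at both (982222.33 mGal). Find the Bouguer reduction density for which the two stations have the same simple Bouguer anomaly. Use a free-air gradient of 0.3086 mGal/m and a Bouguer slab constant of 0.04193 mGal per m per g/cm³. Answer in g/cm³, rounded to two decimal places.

Δg_obs = 981780.86 − 982012.68 = -231.82 mGal over Δh = 1847.9 − 747.6 = 1100.3 m
Equal Bouguer anomalies ⇒ Δg_obs + (0.3086 − 0.04193ρ)·Δh = 0
0.3086 − 0.04193ρ = −Δg_obs/Δh = 0.21069
ρ = (0.3086 − 0.21069) / 0.04193 = 2.34 g/cm³

2.34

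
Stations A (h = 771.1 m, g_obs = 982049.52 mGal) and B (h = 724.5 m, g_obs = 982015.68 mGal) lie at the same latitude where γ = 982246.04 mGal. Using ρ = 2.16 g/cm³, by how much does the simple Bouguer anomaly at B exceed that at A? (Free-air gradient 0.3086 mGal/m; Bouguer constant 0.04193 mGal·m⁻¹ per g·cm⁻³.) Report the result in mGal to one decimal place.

Δg_SB(A) = 982049.52 − 982246.04 + 0.3086×771.1 − 0.04193×2.16×771.1 = -28.40 mGal
Δg_SB(B) = 982015.68 − 982246.04 + 0.3086×724.5 − 0.04193×2.16×724.5 = -72.40 mGal
Difference = -72.40 − (-28.40) = -44.00 mGal

-44.0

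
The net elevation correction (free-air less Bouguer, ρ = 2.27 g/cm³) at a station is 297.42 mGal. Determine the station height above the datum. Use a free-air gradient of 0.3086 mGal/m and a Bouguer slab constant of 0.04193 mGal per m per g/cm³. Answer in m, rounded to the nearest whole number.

1394

Combined gradient = 0.3086 − 0.04193 × 2.27 = 0.2134189 mGal/m
h = 297.42 / 0.2134189 = 1393.60 m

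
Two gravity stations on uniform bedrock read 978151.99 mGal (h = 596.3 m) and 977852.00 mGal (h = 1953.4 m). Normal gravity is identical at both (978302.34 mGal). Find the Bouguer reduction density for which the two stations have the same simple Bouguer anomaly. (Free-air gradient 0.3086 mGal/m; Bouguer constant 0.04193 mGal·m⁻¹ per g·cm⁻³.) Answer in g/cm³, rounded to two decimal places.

Δg_obs = 977852.00 − 978151.99 = -299.99 mGal over Δh = 1953.4 − 596.3 = 1357.1 m
Equal Bouguer anomalies ⇒ Δg_obs + (0.3086 − 0.04193ρ)·Δh = 0
0.3086 − 0.04193ρ = −Δg_obs/Δh = 0.22105
ρ = (0.3086 − 0.22105) / 0.04193 = 2.09 g/cm³

2.09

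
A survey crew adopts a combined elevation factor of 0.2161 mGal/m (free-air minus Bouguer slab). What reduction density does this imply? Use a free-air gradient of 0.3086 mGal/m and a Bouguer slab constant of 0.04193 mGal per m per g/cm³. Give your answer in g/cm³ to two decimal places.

0.2161 = 0.3086 − 0.04193 × ρ
ρ = (0.3086 − 0.2161) / 0.04193 = 2.21 g/cm³

2.21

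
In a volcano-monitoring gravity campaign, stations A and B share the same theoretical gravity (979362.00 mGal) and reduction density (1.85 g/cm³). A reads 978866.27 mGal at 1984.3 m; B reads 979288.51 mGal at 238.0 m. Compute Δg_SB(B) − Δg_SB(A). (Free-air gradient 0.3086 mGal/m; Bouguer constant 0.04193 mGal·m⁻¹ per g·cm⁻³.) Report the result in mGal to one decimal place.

18.8

Δg_SB(A) = 978866.27 − 979362.00 + 0.3086×1984.3 − 0.04193×1.85×1984.3 = -37.30 mGal
Δg_SB(B) = 979288.51 − 979362.00 + 0.3086×238.0 − 0.04193×1.85×238.0 = -18.50 mGal
Difference = -18.50 − (-37.30) = 18.80 mGal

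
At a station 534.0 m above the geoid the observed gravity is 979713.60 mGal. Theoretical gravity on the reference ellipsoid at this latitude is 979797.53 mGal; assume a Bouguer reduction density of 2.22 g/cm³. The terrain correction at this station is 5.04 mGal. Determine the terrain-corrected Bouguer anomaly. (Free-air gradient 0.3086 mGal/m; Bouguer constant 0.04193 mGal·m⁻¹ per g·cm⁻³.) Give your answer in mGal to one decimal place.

36.2

Free-air correction = 0.3086 × 534.0 = 164.79 mGal
Free-air anomaly = 979713.60 − 979797.53 + (164.79) = 80.86 mGal
Bouguer slab correction = 0.04193 × 2.22 × 534.0 = 49.71 mGal
Simple Bouguer anomaly = 80.86 − (49.71) = 31.15 mGal
Complete Bouguer anomaly = 31.15 + 5.04 = 36.19 mGal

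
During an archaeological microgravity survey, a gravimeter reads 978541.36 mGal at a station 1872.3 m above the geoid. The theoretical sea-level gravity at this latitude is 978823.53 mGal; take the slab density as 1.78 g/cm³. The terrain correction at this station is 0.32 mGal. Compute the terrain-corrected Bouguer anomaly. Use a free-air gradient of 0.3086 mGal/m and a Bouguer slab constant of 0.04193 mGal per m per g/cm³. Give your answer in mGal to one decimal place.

156.2

Free-air correction = 0.3086 × 1872.3 = 577.79 mGal
Free-air anomaly = 978541.36 − 978823.53 + (577.79) = 295.62 mGal
Bouguer slab correction = 0.04193 × 1.78 × 1872.3 = 139.74 mGal
Simple Bouguer anomaly = 295.62 − (139.74) = 155.88 mGal
Complete Bouguer anomaly = 155.88 + 0.32 = 156.20 mGal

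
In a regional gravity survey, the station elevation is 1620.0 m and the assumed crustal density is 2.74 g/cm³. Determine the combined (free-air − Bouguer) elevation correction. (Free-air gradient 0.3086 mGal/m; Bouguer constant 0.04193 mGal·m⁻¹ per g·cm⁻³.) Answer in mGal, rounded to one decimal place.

Combined gradient = 0.3086 − 0.04193 × 2.74 = 0.1937118 mGal/m
Combined elevation correction = 0.1937118 × 1620.0 = 313.8 mGal

313.8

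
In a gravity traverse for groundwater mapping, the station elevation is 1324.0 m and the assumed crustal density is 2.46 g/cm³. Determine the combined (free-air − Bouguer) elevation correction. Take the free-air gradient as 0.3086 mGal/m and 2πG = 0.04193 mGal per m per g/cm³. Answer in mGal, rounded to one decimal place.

Combined gradient = 0.3086 − 0.04193 × 2.46 = 0.2054522 mGal/m
Combined elevation correction = 0.2054522 × 1324.0 = 272.0 mGal

272.0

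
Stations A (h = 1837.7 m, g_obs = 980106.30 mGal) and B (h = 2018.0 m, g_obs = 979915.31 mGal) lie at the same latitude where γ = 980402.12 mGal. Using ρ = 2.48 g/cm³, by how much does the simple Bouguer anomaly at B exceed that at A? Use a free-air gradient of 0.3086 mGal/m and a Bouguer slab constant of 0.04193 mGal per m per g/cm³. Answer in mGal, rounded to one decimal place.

Δg_SB(A) = 980106.30 − 980402.12 + 0.3086×1837.7 − 0.04193×2.48×1837.7 = 80.20 mGal
Δg_SB(B) = 979915.31 − 980402.12 + 0.3086×2018.0 − 0.04193×2.48×2018.0 = -73.90 mGal
Difference = -73.90 − (80.20) = -154.10 mGal

-154.1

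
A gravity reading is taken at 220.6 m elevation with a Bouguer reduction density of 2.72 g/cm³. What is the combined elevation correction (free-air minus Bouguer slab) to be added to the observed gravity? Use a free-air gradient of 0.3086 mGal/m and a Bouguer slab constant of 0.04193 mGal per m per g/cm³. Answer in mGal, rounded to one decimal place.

Combined gradient = 0.3086 − 0.04193 × 2.72 = 0.1945504 mGal/m
Combined elevation correction = 0.1945504 × 220.6 = 42.9 mGal

42.9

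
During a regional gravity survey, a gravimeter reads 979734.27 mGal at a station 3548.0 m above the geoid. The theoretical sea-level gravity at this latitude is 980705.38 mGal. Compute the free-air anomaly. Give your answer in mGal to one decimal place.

123.8

Free-air correction = 0.3086 × 3548.0 = 1094.91 mGal
Free-air anomaly = 979734.27 − 980705.38 + (1094.91) = 123.80 mGal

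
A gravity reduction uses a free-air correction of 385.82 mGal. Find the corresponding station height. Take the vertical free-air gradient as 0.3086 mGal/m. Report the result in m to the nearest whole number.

1250

h = 385.82 / 0.3086 = 1250.23 m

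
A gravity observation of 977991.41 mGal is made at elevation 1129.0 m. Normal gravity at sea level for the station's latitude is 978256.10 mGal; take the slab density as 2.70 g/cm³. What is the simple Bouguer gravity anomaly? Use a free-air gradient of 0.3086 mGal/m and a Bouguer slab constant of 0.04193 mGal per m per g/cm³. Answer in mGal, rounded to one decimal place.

Free-air correction = 0.3086 × 1129.0 = 348.41 mGal
Free-air anomaly = 977991.41 − 978256.10 + (348.41) = 83.72 mGal
Bouguer slab correction = 0.04193 × 2.70 × 1129.0 = 127.82 mGal
Simple Bouguer anomaly = 83.72 − (127.82) = -44.10 mGal

-44.1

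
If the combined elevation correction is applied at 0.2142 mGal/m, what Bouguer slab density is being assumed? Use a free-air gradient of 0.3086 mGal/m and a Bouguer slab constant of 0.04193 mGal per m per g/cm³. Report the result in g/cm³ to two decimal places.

2.25

0.2142 = 0.3086 − 0.04193 × ρ
ρ = (0.3086 − 0.2142) / 0.04193 = 2.25 g/cm³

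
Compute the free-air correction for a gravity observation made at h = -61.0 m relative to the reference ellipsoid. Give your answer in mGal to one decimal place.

-18.8

Free-air correction = 0.3086 × -61.0 = -18.8 mGal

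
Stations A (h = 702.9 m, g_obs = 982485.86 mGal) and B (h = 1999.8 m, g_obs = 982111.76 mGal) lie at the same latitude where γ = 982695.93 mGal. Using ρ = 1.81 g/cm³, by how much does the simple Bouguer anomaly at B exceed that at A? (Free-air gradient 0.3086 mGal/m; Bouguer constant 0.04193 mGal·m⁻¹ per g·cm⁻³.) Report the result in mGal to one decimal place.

Δg_SB(A) = 982485.86 − 982695.93 + 0.3086×702.9 − 0.04193×1.81×702.9 = -46.50 mGal
Δg_SB(B) = 982111.76 − 982695.93 + 0.3086×1999.8 − 0.04193×1.81×1999.8 = -118.80 mGal
Difference = -118.80 − (-46.50) = -72.30 mGal

-72.3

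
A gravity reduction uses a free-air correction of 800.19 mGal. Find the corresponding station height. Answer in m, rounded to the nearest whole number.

h = 800.19 / 0.3086 = 2592.97 m

2593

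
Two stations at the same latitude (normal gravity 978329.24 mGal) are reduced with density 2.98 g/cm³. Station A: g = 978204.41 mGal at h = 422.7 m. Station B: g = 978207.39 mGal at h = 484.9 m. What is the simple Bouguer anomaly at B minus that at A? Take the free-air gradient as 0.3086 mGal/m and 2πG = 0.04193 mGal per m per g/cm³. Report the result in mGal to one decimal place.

14.4

Δg_SB(A) = 978204.41 − 978329.24 + 0.3086×422.7 − 0.04193×2.98×422.7 = -47.20 mGal
Δg_SB(B) = 978207.39 − 978329.24 + 0.3086×484.9 − 0.04193×2.98×484.9 = -32.80 mGal
Difference = -32.80 − (-47.20) = 14.40 mGal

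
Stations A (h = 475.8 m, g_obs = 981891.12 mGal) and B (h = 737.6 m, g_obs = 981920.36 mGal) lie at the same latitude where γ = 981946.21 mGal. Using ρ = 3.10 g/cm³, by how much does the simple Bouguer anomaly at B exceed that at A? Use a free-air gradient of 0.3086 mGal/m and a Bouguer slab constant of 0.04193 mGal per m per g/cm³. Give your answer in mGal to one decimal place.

76.0

Δg_SB(A) = 981891.12 − 981946.21 + 0.3086×475.8 − 0.04193×3.10×475.8 = 29.90 mGal
Δg_SB(B) = 981920.36 − 981946.21 + 0.3086×737.6 − 0.04193×3.10×737.6 = 105.90 mGal
Difference = 105.90 − (29.90) = 76.00 mGal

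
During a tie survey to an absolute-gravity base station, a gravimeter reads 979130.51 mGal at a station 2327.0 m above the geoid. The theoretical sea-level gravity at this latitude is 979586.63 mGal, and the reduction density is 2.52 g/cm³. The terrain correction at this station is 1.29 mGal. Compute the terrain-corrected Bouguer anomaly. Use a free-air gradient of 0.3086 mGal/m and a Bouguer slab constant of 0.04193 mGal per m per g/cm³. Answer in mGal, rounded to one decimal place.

17.4

Free-air correction = 0.3086 × 2327.0 = 718.11 mGal
Free-air anomaly = 979130.51 − 979586.63 + (718.11) = 261.99 mGal
Bouguer slab correction = 0.04193 × 2.52 × 2327.0 = 245.88 mGal
Simple Bouguer anomaly = 261.99 − (245.88) = 16.11 mGal
Complete Bouguer anomaly = 16.11 + 1.29 = 17.40 mGal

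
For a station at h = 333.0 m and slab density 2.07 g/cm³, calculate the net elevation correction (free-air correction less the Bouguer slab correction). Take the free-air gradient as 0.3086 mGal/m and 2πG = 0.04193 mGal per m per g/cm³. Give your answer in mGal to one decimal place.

73.9

Combined gradient = 0.3086 − 0.04193 × 2.07 = 0.2218049 mGal/m
Combined elevation correction = 0.2218049 × 333.0 = 73.9 mGal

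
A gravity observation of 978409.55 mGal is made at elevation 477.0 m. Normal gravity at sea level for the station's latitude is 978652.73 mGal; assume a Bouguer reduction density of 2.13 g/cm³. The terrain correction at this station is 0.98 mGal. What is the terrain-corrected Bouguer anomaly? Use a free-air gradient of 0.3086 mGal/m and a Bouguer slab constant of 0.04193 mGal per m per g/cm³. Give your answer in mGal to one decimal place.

Free-air correction = 0.3086 × 477.0 = 147.20 mGal
Free-air anomaly = 978409.55 − 978652.73 + (147.20) = -95.98 mGal
Bouguer slab correction = 0.04193 × 2.13 × 477.0 = 42.60 mGal
Simple Bouguer anomaly = -95.98 − (42.60) = -138.58 mGal
Complete Bouguer anomaly = -138.58 + 0.98 = -137.60 mGal

-137.6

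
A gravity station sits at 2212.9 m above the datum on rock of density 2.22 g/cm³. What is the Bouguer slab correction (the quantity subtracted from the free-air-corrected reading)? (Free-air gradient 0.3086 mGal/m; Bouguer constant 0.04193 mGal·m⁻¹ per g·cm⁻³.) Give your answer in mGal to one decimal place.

Bouguer slab correction = 0.04193 × 2.22 × 2212.9 = 206.0 mGal

206.0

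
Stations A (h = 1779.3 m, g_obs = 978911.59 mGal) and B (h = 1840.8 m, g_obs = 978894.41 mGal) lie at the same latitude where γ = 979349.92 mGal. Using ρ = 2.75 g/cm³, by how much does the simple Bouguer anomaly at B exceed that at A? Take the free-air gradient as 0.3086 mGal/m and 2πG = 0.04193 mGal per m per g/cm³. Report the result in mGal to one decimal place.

-5.3

Δg_SB(A) = 978911.59 − 979349.92 + 0.3086×1779.3 − 0.04193×2.75×1779.3 = -94.40 mGal
Δg_SB(B) = 978894.41 − 979349.92 + 0.3086×1840.8 − 0.04193×2.75×1840.8 = -99.70 mGal
Difference = -99.70 − (-94.40) = -5.30 mGal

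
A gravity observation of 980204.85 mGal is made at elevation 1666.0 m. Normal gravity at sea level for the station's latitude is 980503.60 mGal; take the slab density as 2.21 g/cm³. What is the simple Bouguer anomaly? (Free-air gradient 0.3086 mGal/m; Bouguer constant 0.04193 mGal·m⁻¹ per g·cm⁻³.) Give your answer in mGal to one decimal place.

Free-air correction = 0.3086 × 1666.0 = 514.13 mGal
Free-air anomaly = 980204.85 − 980503.60 + (514.13) = 215.38 mGal
Bouguer slab correction = 0.04193 × 2.21 × 1666.0 = 154.38 mGal
Simple Bouguer anomaly = 215.38 − (154.38) = 61.00 mGal

61.0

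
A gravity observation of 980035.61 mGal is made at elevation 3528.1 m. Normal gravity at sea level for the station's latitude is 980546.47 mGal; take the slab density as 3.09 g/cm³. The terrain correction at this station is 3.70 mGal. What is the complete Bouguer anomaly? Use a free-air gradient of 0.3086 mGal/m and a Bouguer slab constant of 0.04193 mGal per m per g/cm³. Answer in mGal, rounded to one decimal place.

Free-air correction = 0.3086 × 3528.1 = 1088.77 mGal
Free-air anomaly = 980035.61 − 980546.47 + (1088.77) = 577.91 mGal
Bouguer slab correction = 0.04193 × 3.09 × 3528.1 = 457.11 mGal
Simple Bouguer anomaly = 577.91 − (457.11) = 120.80 mGal
Complete Bouguer anomaly = 120.80 + 3.70 = 124.50 mGal

124.5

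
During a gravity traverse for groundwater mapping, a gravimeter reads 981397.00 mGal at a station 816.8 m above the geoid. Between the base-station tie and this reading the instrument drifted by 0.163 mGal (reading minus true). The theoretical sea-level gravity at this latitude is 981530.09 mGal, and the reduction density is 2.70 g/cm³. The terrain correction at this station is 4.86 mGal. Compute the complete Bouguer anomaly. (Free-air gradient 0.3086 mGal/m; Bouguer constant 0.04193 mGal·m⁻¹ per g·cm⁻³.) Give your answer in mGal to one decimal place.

31.2

Drift-corrected reading = 981397.00 − (0.163) = 981396.837 mGal
Free-air correction = 0.3086 × 816.8 = 252.06 mGal
Free-air anomaly = 981396.837 − 981530.09 + (252.06) = 118.807 mGal
Bouguer slab correction = 0.04193 × 2.70 × 816.8 = 92.47 mGal
Simple Bouguer anomaly = 118.807 − (92.47) = 26.337 mGal
Complete Bouguer anomaly = 26.337 + 4.86 = 31.197 mGal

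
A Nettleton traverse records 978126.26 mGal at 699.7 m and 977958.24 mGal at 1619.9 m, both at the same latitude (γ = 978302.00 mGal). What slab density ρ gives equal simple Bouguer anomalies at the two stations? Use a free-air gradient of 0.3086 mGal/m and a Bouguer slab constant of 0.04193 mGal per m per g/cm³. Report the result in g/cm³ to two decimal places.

Δg_obs = 977958.24 − 978126.26 = -168.02 mGal over Δh = 1619.9 − 699.7 = 920.2 m
Equal Bouguer anomalies ⇒ Δg_obs + (0.3086 − 0.04193ρ)·Δh = 0
0.3086 − 0.04193ρ = −Δg_obs/Δh = 0.18259
ρ = (0.3086 − 0.18259) / 0.04193 = 3.01 g/cm³

3.01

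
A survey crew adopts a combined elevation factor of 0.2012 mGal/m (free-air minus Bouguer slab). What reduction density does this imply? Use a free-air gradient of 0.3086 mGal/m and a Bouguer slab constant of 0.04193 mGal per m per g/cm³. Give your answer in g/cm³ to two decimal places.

2.56

0.2012 = 0.3086 − 0.04193 × ρ
ρ = (0.3086 − 0.2012) / 0.04193 = 2.56 g/cm³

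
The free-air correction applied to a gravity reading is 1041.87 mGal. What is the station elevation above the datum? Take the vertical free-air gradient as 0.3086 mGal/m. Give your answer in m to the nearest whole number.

3376

h = 1041.87 / 0.3086 = 3376.12 m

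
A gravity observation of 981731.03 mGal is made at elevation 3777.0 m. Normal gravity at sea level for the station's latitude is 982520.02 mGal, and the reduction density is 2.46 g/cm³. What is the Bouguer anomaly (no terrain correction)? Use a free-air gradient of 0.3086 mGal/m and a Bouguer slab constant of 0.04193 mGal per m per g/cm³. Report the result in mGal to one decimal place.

-13.0

Free-air correction = 0.3086 × 3777.0 = 1165.58 mGal
Free-air anomaly = 981731.03 − 982520.02 + (1165.58) = 376.59 mGal
Bouguer slab correction = 0.04193 × 2.46 × 3777.0 = 389.59 mGal
Simple Bouguer anomaly = 376.59 − (389.59) = -13.00 mGal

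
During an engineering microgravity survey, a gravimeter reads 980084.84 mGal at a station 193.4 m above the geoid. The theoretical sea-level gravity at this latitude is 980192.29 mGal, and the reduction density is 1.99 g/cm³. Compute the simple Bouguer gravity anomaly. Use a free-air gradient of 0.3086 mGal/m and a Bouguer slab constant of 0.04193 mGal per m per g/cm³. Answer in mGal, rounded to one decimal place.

-63.9

Free-air correction = 0.3086 × 193.4 = 59.68 mGal
Free-air anomaly = 980084.84 − 980192.29 + (59.68) = -47.77 mGal
Bouguer slab correction = 0.04193 × 1.99 × 193.4 = 16.14 mGal
Simple Bouguer anomaly = -47.77 − (16.14) = -63.91 mGal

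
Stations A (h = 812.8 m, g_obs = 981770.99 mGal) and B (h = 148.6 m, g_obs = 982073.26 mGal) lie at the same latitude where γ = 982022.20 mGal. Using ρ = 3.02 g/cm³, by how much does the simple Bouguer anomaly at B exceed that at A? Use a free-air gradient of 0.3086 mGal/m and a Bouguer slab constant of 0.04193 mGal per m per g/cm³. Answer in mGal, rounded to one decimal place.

Δg_SB(A) = 981770.99 − 982022.20 + 0.3086×812.8 − 0.04193×3.02×812.8 = -103.30 mGal
Δg_SB(B) = 982073.26 − 982022.20 + 0.3086×148.6 − 0.04193×3.02×148.6 = 78.10 mGal
Difference = 78.10 − (-103.30) = 181.40 mGal

181.4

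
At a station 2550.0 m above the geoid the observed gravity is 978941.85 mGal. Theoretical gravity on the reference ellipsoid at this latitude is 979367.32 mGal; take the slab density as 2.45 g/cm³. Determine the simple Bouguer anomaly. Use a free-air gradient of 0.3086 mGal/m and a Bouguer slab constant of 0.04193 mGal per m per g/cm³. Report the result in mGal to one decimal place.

99.5

Free-air correction = 0.3086 × 2550.0 = 786.93 mGal
Free-air anomaly = 978941.85 − 979367.32 + (786.93) = 361.46 mGal
Bouguer slab correction = 0.04193 × 2.45 × 2550.0 = 261.96 mGal
Simple Bouguer anomaly = 361.46 − (261.96) = 99.50 mGal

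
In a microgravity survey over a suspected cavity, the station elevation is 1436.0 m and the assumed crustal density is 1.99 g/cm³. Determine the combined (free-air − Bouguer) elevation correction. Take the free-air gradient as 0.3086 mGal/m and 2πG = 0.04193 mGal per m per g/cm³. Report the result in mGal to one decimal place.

Combined gradient = 0.3086 − 0.04193 × 1.99 = 0.2251593 mGal/m
Combined elevation correction = 0.2251593 × 1436.0 = 323.3 mGal

323.3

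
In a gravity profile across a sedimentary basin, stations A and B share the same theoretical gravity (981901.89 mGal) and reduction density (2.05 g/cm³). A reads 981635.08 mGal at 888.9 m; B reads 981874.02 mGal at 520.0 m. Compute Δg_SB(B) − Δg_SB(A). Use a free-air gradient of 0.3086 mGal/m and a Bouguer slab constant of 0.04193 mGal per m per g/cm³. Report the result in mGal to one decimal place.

Δg_SB(A) = 981635.08 − 981901.89 + 0.3086×888.9 − 0.04193×2.05×888.9 = -68.90 mGal
Δg_SB(B) = 981874.02 − 981901.89 + 0.3086×520.0 − 0.04193×2.05×520.0 = 87.90 mGal
Difference = 87.90 − (-68.90) = 156.80 mGal

156.8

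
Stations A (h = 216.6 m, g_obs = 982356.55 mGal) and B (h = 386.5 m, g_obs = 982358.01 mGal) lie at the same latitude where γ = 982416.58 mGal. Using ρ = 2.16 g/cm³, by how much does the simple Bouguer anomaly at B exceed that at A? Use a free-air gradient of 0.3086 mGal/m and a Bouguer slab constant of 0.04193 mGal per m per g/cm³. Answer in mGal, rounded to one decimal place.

Δg_SB(A) = 982356.55 − 982416.58 + 0.3086×216.6 − 0.04193×2.16×216.6 = -12.80 mGal
Δg_SB(B) = 982358.01 − 982416.58 + 0.3086×386.5 − 0.04193×2.16×386.5 = 25.70 mGal
Difference = 25.70 − (-12.80) = 38.50 mGal

38.5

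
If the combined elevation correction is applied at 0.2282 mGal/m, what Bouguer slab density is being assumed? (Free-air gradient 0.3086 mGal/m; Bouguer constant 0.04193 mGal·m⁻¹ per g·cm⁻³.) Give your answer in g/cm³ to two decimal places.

0.2282 = 0.3086 − 0.04193 × ρ
ρ = (0.3086 − 0.2282) / 0.04193 = 1.92 g/cm³

1.92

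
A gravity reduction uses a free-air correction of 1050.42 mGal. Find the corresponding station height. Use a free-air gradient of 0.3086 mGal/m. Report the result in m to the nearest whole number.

3404

h = 1050.42 / 0.3086 = 3403.82 m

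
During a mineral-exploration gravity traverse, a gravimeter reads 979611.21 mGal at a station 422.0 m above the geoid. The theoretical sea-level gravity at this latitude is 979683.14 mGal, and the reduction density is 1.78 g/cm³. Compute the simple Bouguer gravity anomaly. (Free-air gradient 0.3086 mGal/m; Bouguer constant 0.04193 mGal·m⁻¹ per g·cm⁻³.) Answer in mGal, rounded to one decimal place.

26.8

Free-air correction = 0.3086 × 422.0 = 130.23 mGal
Free-air anomaly = 979611.21 − 979683.14 + (130.23) = 58.30 mGal
Bouguer slab correction = 0.04193 × 1.78 × 422.0 = 31.50 mGal
Simple Bouguer anomaly = 58.30 − (31.50) = 26.80 mGal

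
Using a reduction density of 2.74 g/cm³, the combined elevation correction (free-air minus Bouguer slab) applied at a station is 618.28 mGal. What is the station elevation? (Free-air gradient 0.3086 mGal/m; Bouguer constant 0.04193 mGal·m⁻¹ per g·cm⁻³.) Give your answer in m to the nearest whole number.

Combined gradient = 0.3086 − 0.04193 × 2.74 = 0.1937118 mGal/m
h = 618.28 / 0.1937118 = 3191.75 m

3192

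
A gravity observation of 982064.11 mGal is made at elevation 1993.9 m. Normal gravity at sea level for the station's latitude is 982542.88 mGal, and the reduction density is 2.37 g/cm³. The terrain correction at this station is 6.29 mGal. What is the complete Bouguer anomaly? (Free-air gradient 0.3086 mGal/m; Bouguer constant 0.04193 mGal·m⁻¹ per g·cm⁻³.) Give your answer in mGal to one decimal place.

-55.3

Free-air correction = 0.3086 × 1993.9 = 615.32 mGal
Free-air anomaly = 982064.11 − 982542.88 + (615.32) = 136.55 mGal
Bouguer slab correction = 0.04193 × 2.37 × 1993.9 = 198.14 mGal
Simple Bouguer anomaly = 136.55 − (198.14) = -61.59 mGal
Complete Bouguer anomaly = -61.59 + 6.29 = -55.30 mGal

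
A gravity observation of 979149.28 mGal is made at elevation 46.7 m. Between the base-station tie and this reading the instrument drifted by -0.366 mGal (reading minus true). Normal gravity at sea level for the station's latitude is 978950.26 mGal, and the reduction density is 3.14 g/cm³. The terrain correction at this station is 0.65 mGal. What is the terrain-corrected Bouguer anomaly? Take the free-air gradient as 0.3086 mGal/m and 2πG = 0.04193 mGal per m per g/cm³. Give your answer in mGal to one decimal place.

Drift-corrected reading = 979149.28 − (-0.366) = 979149.646 mGal
Free-air correction = 0.3086 × 46.7 = 14.41 mGal
Free-air anomaly = 979149.646 − 978950.26 + (14.41) = 213.796 mGal
Bouguer slab correction = 0.04193 × 3.14 × 46.7 = 6.15 mGal
Simple Bouguer anomaly = 213.796 − (6.15) = 207.646 mGal
Complete Bouguer anomaly = 207.646 + 0.65 = 208.296 mGal

208.3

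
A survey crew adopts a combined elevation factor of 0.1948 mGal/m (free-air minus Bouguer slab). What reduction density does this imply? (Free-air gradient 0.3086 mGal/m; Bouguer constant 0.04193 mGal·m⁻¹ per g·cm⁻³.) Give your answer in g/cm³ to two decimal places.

0.1948 = 0.3086 − 0.04193 × ρ
ρ = (0.3086 − 0.1948) / 0.04193 = 2.71 g/cm³

2.71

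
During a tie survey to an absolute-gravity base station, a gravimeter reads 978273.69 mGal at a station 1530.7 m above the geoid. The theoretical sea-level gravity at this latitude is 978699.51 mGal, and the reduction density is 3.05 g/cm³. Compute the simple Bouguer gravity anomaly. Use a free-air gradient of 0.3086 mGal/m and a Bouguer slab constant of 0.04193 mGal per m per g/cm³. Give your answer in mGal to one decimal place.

Free-air correction = 0.3086 × 1530.7 = 472.37 mGal
Free-air anomaly = 978273.69 − 978699.51 + (472.37) = 46.55 mGal
Bouguer slab correction = 0.04193 × 3.05 × 1530.7 = 195.76 mGal
Simple Bouguer anomaly = 46.55 − (195.76) = -149.21 mGal

-149.2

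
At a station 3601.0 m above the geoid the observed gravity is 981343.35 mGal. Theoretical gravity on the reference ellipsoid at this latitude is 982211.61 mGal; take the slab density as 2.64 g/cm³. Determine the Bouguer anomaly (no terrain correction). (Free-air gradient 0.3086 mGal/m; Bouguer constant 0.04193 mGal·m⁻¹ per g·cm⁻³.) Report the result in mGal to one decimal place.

Free-air correction = 0.3086 × 3601.0 = 1111.27 mGal
Free-air anomaly = 981343.35 − 982211.61 + (1111.27) = 243.01 mGal
Bouguer slab correction = 0.04193 × 2.64 × 3601.0 = 398.61 mGal
Simple Bouguer anomaly = 243.01 − (398.61) = -155.60 mGal

-155.6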